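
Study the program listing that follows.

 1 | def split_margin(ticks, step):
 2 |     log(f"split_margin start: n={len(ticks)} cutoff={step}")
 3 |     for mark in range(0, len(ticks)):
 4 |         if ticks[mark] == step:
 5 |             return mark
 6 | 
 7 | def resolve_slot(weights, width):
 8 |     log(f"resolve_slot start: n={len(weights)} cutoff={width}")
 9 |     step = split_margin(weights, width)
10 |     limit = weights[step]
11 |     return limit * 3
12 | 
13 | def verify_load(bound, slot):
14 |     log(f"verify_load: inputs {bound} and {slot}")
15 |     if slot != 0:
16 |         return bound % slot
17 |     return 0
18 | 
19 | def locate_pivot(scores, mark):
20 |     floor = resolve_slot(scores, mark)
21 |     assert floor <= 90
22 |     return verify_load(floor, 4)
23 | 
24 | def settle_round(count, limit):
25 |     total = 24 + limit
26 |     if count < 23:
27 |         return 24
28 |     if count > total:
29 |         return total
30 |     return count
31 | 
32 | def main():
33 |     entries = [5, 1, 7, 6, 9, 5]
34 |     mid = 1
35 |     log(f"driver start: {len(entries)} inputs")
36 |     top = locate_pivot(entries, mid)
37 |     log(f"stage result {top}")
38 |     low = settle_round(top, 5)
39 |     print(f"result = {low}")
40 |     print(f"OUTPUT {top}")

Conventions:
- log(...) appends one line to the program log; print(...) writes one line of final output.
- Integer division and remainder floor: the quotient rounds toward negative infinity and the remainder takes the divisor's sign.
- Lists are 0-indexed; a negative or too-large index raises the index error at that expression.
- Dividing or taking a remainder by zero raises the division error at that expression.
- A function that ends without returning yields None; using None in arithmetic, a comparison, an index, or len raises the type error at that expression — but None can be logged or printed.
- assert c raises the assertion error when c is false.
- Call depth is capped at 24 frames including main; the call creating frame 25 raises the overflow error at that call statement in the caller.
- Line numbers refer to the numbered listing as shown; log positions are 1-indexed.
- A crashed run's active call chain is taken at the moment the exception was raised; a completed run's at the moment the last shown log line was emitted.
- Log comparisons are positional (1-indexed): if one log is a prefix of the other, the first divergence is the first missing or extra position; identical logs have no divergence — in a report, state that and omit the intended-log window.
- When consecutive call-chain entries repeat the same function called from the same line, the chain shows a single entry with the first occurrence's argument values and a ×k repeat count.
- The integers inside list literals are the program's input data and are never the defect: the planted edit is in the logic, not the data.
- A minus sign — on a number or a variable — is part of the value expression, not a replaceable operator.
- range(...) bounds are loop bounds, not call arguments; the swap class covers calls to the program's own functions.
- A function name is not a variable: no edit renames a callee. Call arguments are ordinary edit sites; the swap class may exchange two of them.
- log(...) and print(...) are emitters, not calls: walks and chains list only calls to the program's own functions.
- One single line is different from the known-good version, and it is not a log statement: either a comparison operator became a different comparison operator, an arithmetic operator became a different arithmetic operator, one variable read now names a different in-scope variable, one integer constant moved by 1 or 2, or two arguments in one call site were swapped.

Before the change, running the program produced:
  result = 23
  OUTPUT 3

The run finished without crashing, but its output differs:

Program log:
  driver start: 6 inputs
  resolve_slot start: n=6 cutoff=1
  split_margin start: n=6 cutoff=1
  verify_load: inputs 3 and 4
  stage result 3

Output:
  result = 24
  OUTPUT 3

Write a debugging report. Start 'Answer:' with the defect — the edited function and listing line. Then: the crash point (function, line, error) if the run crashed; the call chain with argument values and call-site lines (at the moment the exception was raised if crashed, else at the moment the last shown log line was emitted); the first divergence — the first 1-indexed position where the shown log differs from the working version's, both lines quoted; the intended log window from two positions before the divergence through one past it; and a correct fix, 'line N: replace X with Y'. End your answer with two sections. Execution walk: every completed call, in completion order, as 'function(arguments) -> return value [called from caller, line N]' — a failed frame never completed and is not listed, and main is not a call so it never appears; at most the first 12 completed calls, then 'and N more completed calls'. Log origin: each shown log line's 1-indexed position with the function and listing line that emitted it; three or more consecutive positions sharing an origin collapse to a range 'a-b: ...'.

Answer: the defect is in settle_round at line 27.
Core observation: No log line changed; the fault shows up purely in the output.
Call chain: main.
First divergence: there is none — every log position agrees.
Execution walk:
  split_margin([5, 1, 7, 6, 9, 5], 1) -> 1  [called from resolve_slot, line 9]
  resolve_slot([5, 1, 7, 6, 9, 5], 1) -> 3  [called from locate_pivot, line 20]
  verify_load(3, 4) -> 3  [called from locate_pivot, line 22]
  locate_pivot([5, 1, 7, 6, 9, 5], 1) -> 3  [called from main, line 36]
  settle_round(3, 5) -> 24  [called from main, line 38]
Log line origins:
  1: emitted by main (line 35)
  2: emitted by resolve_slot (line 8)
  3: emitted by split_margin (line 2)
  4: emitted by verify_load (line 14)
  5: emitted by main (line 37)
A correct fix: line 27: replace `24` with `23`.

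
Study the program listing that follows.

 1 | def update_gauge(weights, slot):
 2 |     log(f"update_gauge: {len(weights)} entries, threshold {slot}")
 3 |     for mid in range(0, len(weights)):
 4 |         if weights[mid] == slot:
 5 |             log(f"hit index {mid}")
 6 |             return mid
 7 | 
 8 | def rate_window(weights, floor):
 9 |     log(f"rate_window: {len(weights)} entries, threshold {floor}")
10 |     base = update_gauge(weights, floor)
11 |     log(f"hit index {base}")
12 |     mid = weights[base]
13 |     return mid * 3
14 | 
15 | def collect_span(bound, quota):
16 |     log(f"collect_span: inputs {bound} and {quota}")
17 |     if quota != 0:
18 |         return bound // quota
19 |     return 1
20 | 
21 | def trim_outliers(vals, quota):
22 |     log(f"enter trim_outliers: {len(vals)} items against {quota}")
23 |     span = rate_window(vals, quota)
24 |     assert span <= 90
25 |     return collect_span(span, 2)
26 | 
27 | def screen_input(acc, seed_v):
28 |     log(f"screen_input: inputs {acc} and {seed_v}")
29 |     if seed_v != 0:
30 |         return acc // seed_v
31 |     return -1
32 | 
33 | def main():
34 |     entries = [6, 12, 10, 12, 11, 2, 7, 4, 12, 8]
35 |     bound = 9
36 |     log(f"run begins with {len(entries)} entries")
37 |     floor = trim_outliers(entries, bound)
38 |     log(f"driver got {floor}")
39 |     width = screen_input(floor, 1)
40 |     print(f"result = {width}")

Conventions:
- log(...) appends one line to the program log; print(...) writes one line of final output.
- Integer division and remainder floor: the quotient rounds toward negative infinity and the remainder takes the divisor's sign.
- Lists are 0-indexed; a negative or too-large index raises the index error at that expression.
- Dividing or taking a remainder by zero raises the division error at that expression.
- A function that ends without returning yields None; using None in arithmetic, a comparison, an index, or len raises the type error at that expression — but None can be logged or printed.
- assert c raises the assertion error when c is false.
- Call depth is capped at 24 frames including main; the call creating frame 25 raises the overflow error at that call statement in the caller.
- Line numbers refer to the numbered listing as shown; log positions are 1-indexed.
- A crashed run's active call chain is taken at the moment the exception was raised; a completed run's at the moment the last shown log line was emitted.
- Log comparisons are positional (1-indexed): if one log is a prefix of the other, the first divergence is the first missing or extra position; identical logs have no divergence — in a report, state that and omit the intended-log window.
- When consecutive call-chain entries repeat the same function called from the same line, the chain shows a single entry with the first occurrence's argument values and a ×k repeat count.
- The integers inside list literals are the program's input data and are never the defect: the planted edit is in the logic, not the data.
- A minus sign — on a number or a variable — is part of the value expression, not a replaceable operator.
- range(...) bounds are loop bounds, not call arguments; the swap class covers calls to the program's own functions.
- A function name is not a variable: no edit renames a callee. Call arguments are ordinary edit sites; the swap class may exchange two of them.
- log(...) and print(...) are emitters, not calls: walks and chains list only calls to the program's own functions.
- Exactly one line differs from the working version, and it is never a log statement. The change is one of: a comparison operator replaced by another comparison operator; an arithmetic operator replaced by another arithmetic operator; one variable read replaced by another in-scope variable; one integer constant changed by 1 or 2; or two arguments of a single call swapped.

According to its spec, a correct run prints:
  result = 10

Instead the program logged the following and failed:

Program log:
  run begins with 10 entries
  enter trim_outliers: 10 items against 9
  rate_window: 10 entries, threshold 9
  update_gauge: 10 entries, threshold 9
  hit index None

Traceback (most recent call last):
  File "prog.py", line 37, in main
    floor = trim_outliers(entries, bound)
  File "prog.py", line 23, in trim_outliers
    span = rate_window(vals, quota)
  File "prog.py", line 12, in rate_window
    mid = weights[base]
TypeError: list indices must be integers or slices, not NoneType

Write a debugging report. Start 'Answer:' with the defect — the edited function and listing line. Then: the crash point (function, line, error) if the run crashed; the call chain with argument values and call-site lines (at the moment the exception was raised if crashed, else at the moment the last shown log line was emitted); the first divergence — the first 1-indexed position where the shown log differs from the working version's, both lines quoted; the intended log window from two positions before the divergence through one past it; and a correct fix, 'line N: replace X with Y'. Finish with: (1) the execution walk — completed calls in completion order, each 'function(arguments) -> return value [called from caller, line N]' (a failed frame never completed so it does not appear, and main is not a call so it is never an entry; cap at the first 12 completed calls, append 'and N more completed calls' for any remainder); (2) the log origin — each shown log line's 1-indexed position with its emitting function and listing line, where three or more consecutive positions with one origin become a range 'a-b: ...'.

Answer: the defect is in main at line 35.
Core observation: At log position 2 the runs split — shown 'enter trim_outliers: 10 items against 9', but the working version logs 'enter trim_outliers: 10 items against 7'.
Crash: rate_window, line 12, TypeError.
Call chain: main -> trim_outliers([6, 12, 10, 12, 11, 2, 7, 4, 12, 8], 9) (called at line 37) -> rate_window([6, 12, 10, 12, 11, 2, 7, 4, 12, 8], 9) (called at line 23).
First divergence: position 2; shown 'enter trim_outliers: 10 items against 9' vs intended 'enter trim_outliers: 10 items against 7'.
Intended log window:
  1: run begins with 10 entries
  2: enter trim_outliers: 10 items against 7
  3: rate_window: 10 entries, threshold 7
Execution walk:
  update_gauge([6, 12, 10, 12, 11, 2, 7, 4, 12, 8], 9) -> None  [called from rate_window, line 10]
Log origin:
  1 — main, line 36
  2 — trim_outliers, line 22
  3 — rate_window, line 9
  4 — update_gauge, line 2
  5 — rate_window, line 11
A correct fix: line 35: replace `9` with `7`.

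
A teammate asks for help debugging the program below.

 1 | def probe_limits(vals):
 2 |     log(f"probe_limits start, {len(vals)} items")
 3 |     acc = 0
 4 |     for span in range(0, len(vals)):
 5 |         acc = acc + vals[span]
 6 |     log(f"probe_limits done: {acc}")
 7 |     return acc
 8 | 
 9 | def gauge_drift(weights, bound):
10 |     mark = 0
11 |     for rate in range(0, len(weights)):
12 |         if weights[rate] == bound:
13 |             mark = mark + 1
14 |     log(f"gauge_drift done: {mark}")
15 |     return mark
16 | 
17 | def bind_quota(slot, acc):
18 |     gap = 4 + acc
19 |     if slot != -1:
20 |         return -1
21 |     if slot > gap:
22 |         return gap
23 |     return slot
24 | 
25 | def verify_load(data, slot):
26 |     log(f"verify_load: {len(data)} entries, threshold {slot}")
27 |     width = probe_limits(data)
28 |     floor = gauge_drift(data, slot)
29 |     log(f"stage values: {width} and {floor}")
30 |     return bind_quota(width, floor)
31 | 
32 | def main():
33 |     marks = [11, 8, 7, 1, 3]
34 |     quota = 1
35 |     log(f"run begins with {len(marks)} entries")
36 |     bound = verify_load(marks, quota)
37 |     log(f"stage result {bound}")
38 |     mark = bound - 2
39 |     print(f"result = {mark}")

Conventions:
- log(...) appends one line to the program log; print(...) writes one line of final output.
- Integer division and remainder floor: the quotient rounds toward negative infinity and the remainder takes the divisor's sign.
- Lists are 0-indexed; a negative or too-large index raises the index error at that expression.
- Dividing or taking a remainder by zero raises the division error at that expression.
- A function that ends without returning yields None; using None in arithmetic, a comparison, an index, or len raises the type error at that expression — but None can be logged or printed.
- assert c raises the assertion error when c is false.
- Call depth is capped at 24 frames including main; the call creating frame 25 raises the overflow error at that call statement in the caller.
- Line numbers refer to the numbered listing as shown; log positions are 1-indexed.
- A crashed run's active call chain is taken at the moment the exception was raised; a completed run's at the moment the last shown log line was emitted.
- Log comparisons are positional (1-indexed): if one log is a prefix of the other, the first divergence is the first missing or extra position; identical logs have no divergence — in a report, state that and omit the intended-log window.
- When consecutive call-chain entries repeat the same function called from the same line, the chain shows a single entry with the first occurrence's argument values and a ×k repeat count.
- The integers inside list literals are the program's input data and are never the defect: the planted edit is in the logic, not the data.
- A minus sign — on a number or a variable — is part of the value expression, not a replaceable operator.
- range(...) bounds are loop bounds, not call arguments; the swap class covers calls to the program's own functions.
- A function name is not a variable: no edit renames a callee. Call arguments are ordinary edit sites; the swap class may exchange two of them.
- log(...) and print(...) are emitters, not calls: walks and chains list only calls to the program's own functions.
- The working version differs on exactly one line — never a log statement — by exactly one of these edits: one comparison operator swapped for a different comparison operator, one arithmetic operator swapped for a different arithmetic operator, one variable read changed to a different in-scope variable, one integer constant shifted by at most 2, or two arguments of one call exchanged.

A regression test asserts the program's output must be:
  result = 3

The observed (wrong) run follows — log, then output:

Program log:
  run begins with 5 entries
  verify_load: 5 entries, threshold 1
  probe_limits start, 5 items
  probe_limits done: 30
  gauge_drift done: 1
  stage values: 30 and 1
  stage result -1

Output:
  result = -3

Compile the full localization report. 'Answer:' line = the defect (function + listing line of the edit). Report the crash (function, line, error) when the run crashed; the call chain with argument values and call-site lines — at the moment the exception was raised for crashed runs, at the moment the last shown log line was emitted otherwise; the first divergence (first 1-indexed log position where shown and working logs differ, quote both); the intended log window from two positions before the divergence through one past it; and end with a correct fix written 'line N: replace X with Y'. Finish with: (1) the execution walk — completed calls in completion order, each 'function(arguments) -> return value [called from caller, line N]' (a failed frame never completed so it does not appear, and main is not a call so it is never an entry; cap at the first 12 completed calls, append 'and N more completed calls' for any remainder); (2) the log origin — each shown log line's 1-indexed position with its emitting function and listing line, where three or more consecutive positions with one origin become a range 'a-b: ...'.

Answer: the defect is in bind_quota at line 19.
Core observation: The earliest visible damage is log position 7 — 'stage result -1' rather than the intended 'stage result 5'.
Call chain: main.
First divergence: position 7; shown 'stage result -1' vs intended 'stage result 5'.
Intended log window:
  5: gauge_drift done: 1
  6: stage values: 30 and 1
  7: stage result 5
Execution walk:
  probe_limits([11, 8, 7, 1, 3]) -> 30  [called from verify_load, line 27]
  gauge_drift([11, 8, 7, 1, 3], 1) -> 1  [called from verify_load, line 28]
  bind_quota(30, 1) -> -1  [called from verify_load, line 30]
  verify_load([11, 8, 7, 1, 3], 1) -> -1  [called from main, line 36]
Log origins:
  1: emitted by main (line 35)
  2: emitted by verify_load (line 26)
  3: emitted by probe_limits (line 2)
  4: emitted by probe_limits (line 6)
  5: emitted by gauge_drift (line 14)
  6: emitted by verify_load (line 29)
  7: emitted by main (line 37)
A correct fix: line 19: replace `!=` with `<`.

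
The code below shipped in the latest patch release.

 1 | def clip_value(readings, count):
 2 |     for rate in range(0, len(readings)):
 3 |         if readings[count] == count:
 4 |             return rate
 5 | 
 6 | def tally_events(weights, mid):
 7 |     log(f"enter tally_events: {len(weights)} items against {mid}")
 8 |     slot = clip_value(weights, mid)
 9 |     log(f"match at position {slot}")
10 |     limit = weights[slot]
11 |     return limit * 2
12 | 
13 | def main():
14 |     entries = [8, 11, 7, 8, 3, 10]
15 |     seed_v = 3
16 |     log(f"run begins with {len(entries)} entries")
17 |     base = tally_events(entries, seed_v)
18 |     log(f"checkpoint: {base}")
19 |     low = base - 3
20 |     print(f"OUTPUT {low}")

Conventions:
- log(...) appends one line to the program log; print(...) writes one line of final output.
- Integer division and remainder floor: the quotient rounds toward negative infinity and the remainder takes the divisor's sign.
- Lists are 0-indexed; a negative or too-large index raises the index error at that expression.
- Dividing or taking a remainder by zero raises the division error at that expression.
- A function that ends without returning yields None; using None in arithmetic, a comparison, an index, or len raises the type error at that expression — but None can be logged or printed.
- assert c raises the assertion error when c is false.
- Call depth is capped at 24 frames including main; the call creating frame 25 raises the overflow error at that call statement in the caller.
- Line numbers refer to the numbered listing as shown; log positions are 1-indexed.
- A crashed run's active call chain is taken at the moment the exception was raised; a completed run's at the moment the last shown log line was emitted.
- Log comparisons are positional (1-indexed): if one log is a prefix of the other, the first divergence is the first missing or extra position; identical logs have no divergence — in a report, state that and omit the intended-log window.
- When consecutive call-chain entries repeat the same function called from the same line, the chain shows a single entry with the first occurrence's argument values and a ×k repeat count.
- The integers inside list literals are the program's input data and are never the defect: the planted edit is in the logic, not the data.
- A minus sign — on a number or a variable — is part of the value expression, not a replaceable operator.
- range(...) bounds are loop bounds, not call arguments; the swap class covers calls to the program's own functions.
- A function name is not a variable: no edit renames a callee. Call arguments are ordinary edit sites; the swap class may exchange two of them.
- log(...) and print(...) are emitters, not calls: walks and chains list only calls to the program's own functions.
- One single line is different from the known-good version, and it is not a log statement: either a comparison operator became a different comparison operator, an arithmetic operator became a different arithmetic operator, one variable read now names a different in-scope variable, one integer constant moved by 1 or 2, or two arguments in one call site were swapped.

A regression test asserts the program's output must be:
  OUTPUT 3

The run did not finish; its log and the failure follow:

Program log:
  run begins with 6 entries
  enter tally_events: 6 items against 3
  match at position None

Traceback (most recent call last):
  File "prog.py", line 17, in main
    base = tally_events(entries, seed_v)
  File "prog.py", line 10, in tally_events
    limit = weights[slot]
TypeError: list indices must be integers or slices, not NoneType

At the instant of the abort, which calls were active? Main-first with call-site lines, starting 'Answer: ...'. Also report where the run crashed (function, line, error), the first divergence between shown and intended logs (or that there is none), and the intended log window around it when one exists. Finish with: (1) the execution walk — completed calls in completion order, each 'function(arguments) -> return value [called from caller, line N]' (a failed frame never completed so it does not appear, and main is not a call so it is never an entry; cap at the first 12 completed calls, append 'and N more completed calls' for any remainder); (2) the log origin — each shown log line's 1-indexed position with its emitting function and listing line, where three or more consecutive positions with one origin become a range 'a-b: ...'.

Answer: main -> tally_events (called at line 17).
The tell: The log first diverges at position 3: the faulty run prints 'match at position None' where the working version prints 'match at position 4'.
Crash: tally_events, line 10, TypeError.
First divergence: at position 3 the run shows 'match at position None' where the working version logs 'match at position 4'.
Intended log window:
  1: run begins with 6 entries
  2: enter tally_events: 6 items against 3
  3: match at position 4
  4: checkpoint: 6
Execution walk:
  clip_value([8, 11, 7, 8, 3, 10], 3) -> None  [called from tally_events, line 8]
Origin of each log line:
  1: from main, line 16
  2: from tally_events, line 7
  3: from tally_events, line 9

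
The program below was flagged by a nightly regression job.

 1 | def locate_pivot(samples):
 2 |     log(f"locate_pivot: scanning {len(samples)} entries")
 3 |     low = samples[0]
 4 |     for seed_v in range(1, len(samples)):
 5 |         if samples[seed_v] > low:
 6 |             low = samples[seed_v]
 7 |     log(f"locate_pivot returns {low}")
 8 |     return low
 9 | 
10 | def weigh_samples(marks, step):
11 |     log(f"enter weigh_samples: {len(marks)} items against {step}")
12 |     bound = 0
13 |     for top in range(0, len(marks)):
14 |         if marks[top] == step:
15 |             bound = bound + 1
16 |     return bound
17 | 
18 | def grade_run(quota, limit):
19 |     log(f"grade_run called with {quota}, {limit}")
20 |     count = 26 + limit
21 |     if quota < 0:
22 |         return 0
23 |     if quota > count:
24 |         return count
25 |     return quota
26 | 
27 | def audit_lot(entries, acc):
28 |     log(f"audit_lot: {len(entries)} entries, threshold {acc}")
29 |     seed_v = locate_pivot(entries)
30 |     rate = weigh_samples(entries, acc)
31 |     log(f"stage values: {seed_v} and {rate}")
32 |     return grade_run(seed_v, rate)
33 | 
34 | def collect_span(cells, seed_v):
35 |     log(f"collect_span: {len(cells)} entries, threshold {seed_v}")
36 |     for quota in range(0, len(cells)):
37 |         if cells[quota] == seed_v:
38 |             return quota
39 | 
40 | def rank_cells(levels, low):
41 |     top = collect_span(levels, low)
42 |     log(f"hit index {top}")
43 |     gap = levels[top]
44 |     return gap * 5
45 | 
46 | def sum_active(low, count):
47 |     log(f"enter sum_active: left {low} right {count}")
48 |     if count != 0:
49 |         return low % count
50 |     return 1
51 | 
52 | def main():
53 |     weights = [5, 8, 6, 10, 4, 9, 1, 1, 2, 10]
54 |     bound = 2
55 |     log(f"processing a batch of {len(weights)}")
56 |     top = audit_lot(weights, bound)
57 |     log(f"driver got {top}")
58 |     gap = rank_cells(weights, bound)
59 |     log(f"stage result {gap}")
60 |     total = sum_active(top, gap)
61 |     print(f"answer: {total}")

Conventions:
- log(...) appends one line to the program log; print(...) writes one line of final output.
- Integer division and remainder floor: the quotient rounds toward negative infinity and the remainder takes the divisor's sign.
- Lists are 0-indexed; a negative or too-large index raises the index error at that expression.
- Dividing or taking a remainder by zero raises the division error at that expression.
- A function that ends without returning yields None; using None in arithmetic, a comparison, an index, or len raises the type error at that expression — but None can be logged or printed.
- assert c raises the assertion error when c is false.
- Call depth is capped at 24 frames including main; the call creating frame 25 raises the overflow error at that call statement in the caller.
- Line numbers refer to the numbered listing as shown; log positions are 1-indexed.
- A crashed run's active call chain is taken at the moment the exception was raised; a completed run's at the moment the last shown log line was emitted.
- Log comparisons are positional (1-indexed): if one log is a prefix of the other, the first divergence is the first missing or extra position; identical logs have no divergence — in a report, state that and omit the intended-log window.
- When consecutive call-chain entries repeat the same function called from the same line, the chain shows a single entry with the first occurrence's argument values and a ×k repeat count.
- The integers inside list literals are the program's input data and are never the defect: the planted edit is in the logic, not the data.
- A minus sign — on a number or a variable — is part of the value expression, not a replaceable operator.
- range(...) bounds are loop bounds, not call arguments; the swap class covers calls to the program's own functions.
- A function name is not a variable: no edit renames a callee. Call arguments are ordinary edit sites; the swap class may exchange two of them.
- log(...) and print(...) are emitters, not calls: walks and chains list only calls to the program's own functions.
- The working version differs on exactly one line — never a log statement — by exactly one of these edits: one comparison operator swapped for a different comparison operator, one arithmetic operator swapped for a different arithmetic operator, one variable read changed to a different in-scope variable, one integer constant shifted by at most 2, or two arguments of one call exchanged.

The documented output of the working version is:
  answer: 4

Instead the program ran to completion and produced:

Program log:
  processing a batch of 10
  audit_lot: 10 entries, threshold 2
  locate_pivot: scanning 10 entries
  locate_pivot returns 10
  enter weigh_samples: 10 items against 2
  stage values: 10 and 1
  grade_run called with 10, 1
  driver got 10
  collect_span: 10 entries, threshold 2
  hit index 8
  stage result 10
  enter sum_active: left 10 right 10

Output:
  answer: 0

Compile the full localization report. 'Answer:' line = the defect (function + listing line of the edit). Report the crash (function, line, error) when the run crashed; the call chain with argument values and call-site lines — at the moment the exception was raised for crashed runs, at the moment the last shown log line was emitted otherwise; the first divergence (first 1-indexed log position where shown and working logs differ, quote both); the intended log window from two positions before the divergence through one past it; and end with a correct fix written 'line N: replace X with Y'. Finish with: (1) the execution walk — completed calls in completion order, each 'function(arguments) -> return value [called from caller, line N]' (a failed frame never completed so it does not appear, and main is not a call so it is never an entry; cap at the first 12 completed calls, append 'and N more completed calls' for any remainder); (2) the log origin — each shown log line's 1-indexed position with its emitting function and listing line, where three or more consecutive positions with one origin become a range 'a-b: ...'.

Answer: the defect is in rank_cells at line 44.
Key fact: The log first diverges at position 11: the faulty run prints 'stage result 10' where the working version prints 'stage result 6'.
Call chain: main -> sum_active(10, 10) (called at line 60).
First divergence: position 11 — shown 'stage result 10', intended 'stage result 6'.
Intended log window:
  9: collect_span: 10 entries, threshold 2
  10: hit index 8
  11: stage result 6
  12: enter sum_active: left 10 right 6
Execution walk:
  locate_pivot([5, 8, 6, 10, 4, 9, 1, 1, 2, 10]) -> 10  [called from audit_lot, line 29]
  weigh_samples([5, 8, 6, 10, 4, 9, 1, 1, 2, 10], 2) -> 1  [called from audit_lot, line 30]
  grade_run(10, 1) -> 10  [called from audit_lot, line 32]
  audit_lot([5, 8, 6, 10, 4, 9, 1, 1, 2, 10], 2) -> 10  [called from main, line 56]
  collect_span([5, 8, 6, 10, 4, 9, 1, 1, 2, 10], 2) -> 8  [called from rank_cells, line 41]
  rank_cells([5, 8, 6, 10, 4, 9, 1, 1, 2, 10], 2) -> 10  [called from main, line 58]
  sum_active(10, 10) -> 0  [called from main, line 60]
Log origins:
  1: logged in main at line 55
  2: logged in audit_lot at line 28
  3: logged in locate_pivot at line 2
  4: logged in locate_pivot at line 7
  5: logged in weigh_samples at line 11
  6: logged in audit_lot at line 31
  7: logged in grade_run at line 19
  8: logged in main at line 57
  9: logged in collect_span at line 35
  10: logged in rank_cells at line 42
  11: logged in main at line 59
  12: logged in sum_active at line 47
A correct fix: line 44: replace `5` with `3`.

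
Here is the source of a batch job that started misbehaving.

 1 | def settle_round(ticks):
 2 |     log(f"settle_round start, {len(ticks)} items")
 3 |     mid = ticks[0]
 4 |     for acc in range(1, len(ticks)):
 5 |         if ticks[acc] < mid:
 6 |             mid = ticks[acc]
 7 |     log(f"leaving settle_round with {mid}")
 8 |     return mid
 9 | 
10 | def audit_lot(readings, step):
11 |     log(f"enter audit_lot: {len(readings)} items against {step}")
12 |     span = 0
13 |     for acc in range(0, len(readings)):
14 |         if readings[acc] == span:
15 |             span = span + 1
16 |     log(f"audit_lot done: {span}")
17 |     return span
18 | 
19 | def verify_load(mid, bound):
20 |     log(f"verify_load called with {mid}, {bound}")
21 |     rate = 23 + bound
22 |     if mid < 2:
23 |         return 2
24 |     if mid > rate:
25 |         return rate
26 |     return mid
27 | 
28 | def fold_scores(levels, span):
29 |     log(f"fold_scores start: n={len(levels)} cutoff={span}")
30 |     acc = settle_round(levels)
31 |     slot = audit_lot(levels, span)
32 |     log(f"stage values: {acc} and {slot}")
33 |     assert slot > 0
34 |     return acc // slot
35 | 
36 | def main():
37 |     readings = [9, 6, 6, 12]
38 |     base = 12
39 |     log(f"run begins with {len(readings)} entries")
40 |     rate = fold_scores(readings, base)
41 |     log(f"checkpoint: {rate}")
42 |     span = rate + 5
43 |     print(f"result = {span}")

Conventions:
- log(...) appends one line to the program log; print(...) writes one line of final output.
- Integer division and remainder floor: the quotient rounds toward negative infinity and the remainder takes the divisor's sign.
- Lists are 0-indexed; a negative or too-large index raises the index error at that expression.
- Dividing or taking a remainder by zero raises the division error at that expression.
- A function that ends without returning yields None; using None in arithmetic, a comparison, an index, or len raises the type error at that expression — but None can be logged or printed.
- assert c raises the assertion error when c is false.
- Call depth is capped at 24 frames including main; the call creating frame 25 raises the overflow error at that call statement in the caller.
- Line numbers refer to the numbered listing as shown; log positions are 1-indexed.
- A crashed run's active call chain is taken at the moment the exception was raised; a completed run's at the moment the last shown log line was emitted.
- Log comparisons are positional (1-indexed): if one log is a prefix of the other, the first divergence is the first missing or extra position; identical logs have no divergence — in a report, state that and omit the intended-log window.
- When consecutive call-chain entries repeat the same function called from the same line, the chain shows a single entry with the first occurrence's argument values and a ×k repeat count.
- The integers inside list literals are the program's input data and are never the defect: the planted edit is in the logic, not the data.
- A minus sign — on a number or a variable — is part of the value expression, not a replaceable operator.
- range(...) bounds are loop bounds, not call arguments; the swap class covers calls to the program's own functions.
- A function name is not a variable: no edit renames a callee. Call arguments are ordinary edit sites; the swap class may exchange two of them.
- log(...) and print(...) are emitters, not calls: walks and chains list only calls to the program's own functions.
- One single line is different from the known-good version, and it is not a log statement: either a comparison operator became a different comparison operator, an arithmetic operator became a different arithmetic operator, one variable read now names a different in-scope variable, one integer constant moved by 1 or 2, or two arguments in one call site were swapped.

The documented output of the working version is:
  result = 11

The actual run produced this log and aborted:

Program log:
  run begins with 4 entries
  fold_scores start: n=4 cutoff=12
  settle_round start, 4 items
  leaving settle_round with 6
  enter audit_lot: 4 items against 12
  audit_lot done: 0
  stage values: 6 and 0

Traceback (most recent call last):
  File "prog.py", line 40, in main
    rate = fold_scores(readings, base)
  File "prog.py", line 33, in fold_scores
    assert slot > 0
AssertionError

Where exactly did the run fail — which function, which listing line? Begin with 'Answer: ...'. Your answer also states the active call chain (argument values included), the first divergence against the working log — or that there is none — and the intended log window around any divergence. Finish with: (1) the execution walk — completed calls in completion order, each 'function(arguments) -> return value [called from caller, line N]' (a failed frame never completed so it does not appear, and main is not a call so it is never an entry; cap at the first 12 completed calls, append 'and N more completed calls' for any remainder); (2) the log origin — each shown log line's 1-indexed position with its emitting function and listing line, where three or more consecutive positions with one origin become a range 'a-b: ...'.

Answer: the error was raised in fold_scores, line 33.
Key fact: Log line 6 is where behavior first shows: 'audit_lot done: 0' appears instead of 'audit_lot done: 1'.
Call chain: main -> fold_scores([9, 6, 6, 12], 12) (called at line 40).
First divergence: position 6; shown 'audit_lot done: 0' vs intended 'audit_lot done: 1'.
Intended log window:
  4: leaving settle_round with 6
  5: enter audit_lot: 4 items against 12
  6: audit_lot done: 1
  7: stage values: 6 and 1
Execution walk:
  settle_round([9, 6, 6, 12]) -> 6  [called from fold_scores, line 30]
  audit_lot([9, 6, 6, 12], 12) -> 0  [called from fold_scores, line 31]
Log line origins:
  1: logged in main at line 39
  2: logged in fold_scores at line 29
  3: logged in settle_round at line 2
  4: logged in settle_round at line 7
  5: logged in audit_lot at line 11
  6: logged in audit_lot at line 16
  7: logged in fold_scores at line 32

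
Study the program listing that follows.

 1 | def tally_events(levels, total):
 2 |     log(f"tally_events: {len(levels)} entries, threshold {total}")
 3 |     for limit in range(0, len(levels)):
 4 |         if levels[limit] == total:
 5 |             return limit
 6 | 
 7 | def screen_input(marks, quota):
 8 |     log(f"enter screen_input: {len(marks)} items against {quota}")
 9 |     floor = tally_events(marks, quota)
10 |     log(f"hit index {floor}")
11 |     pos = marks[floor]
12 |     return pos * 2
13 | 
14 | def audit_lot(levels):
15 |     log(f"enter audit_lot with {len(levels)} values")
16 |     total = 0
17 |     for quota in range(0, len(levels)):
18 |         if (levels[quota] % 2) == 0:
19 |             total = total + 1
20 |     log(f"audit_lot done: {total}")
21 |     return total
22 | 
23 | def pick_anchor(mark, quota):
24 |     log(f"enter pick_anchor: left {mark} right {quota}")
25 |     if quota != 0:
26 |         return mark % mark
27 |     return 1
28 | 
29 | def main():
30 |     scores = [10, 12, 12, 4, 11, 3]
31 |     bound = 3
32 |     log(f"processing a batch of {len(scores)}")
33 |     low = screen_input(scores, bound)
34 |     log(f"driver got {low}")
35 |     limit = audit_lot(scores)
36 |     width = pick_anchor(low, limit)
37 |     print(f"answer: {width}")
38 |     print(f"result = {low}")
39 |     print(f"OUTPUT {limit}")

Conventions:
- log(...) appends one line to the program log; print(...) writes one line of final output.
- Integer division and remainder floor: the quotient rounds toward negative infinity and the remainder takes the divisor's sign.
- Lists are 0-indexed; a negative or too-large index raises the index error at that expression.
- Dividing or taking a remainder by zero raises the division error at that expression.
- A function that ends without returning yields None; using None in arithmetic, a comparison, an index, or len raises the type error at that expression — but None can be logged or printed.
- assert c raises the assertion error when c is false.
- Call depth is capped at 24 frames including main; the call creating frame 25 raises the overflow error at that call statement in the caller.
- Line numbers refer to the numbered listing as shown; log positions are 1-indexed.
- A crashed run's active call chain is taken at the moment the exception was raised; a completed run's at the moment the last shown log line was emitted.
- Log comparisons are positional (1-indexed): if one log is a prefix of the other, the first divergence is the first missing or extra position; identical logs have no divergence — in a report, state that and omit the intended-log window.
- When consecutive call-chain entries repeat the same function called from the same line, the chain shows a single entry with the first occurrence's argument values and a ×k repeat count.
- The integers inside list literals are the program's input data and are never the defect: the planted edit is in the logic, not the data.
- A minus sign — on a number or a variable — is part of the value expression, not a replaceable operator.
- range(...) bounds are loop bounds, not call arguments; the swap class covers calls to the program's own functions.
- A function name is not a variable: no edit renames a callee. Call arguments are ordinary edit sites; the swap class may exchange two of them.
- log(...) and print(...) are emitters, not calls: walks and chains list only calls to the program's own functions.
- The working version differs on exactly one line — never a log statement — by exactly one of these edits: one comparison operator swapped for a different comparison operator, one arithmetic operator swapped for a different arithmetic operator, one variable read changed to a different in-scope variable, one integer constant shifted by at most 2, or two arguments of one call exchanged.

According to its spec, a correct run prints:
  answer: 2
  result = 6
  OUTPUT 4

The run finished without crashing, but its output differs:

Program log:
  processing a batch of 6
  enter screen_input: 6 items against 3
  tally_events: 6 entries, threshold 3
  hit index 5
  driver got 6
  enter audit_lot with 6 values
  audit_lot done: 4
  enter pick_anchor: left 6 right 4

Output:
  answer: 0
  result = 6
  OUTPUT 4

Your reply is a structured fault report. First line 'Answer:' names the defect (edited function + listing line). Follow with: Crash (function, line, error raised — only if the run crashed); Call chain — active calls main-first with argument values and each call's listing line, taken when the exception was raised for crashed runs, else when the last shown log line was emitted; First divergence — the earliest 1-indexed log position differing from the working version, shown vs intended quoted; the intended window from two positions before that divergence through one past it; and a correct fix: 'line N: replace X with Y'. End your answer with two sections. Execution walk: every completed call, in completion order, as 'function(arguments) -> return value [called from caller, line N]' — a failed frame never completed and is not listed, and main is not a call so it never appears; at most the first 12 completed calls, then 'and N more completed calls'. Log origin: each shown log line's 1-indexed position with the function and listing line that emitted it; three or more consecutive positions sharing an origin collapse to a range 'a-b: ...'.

Answer: the defect is in pick_anchor at line 26.
The tell: The logs agree in full; only the final output differs.
Call chain: main -> pick_anchor(6, 4) (called at line 36).
First divergence: none; the two logs match at every position.
Execution walk:
  tally_events([10, 12, 12, 4, 11, 3], 3) -> 5  [called from screen_input, line 9]
  screen_input([10, 12, 12, 4, 11, 3], 3) -> 6  [called from main, line 33]
  audit_lot([10, 12, 12, 4, 11, 3]) -> 4  [called from main, line 35]
  pick_anchor(6, 4) -> 0  [called from main, line 36]
Origin of each log line:
  1: emitted by main (line 32)
  2: emitted by screen_input (line 8)
  3: emitted by tally_events (line 2)
  4: emitted by screen_input (line 10)
  5: emitted by main (line 34)
  6: emitted by audit_lot (line 15)
  7: emitted by audit_lot (line 20)
  8: emitted by pick_anchor (line 24)
A correct fix: line 26: replace `mark % mark` with `mark % quota`.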